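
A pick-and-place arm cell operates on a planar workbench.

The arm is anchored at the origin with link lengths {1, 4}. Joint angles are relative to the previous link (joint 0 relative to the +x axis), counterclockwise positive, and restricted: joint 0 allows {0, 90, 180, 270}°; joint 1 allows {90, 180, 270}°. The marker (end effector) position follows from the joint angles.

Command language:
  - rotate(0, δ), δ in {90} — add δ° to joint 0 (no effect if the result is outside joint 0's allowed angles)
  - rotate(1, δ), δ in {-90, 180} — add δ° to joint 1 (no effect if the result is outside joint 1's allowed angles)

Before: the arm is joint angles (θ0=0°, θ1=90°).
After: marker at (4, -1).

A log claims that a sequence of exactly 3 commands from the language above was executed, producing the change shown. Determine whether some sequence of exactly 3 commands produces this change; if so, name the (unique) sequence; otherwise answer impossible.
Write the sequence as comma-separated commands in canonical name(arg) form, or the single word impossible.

rotate(0, 90), rotate(0, 90), rotate(0, 90)

start: joint angles (θ0=0°, θ1=90°)
[1] after rotate(0, 90): joint angles (θ0=90°, θ1=90°)
[2] after rotate(0, 90): joint angles (θ0=180°, θ1=90°)
[3] after rotate(0, 90): joint angles (θ0=270°, θ1=90°)
no rival 3-sequence matches.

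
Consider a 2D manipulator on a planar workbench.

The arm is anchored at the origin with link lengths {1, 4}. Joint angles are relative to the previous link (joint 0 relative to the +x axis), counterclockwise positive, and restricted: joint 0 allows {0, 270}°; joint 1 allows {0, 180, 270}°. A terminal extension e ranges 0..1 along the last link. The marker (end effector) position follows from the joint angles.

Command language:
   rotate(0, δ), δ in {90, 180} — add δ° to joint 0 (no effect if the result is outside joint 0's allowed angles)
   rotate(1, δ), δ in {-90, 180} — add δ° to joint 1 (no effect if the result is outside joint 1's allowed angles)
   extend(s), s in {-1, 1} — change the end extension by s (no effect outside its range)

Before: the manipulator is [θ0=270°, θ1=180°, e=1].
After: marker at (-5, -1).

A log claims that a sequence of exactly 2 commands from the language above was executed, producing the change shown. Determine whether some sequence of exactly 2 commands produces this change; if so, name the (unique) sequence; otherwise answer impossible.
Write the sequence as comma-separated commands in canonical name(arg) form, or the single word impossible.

rotate(1, 180), rotate(1, -90)

key: order matters: swapping rotate(1, 180) and rotate(1, -90) lands elsewhere
from: [θ0=270°, θ1=180°, e=1]
[1] after rotate(1, 180): [θ0=270°, θ1=0°, e=1]
[2] after rotate(1, -90): [θ0=270°, θ1=270°, e=1]
uniquely the one of 36 2-step routes that fits.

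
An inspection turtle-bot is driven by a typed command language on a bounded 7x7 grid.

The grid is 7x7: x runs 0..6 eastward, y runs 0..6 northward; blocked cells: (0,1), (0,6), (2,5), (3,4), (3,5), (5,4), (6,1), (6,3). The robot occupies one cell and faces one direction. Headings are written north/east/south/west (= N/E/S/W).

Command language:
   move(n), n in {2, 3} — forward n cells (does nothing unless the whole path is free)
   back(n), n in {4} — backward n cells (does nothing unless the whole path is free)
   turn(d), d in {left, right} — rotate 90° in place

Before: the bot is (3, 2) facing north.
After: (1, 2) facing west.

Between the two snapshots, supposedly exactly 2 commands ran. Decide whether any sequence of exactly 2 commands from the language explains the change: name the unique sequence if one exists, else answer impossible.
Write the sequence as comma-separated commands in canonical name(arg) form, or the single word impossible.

turn(left), move(2)

key: cell and facing (now W) both changed — the 2 commands mix motion and turning
t0: (3, 2) facing north
t=1 turn(left) ⇒ (3, 2) facing west
t=2 move(2) ⇒ (1, 2) facing west
uniquely the one of 25 2-step routes that fits.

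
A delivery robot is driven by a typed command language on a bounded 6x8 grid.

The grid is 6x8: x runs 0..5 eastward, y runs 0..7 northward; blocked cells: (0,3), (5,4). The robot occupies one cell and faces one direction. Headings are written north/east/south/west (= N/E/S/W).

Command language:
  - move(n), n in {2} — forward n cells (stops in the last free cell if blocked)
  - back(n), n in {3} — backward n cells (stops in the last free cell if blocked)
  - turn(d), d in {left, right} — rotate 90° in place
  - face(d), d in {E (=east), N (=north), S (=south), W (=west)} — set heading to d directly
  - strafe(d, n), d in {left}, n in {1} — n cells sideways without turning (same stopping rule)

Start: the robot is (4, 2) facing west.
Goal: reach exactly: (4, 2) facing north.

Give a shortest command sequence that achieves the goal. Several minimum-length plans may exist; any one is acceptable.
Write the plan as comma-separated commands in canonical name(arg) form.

t0: (4, 2) facing west
t=1 face(N) ⇒ (4, 2) facing north
shorter routes all fall short; 1 is best.

face(N)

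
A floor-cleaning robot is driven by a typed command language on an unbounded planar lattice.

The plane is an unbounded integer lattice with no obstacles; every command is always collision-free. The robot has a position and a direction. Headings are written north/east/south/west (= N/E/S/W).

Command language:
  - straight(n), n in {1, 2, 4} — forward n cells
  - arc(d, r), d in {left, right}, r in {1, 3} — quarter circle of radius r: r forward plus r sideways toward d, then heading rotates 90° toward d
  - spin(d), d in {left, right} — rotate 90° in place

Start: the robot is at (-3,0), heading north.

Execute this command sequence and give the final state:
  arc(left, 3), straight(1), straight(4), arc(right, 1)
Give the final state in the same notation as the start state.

at (-12,4), heading north

from: at (-3,0), heading north
step 1 (arc(left, 3)): at (-6,3), heading west
step 2 (straight(1)): at (-7,3), heading west
step 3 (straight(4)): at (-11,3), heading west
step 4 (arc(right, 1)): at (-12,4), heading north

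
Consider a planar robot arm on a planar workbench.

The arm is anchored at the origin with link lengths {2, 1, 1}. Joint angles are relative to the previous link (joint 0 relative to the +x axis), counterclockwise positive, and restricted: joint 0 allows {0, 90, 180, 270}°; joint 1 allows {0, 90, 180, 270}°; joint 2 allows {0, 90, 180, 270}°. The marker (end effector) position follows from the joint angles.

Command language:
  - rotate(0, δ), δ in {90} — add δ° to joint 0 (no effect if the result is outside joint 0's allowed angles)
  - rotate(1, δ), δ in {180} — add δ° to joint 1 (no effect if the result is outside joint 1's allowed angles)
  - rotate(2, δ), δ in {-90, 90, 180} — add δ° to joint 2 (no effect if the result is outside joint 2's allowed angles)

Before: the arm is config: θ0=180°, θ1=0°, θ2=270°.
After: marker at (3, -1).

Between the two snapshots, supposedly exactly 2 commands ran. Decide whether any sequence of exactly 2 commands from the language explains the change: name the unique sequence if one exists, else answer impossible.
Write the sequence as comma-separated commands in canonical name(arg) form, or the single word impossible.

rotate(0, 90), rotate(0, 90)

initial: config: θ0=180°, θ1=0°, θ2=270°
t=1 rotate(0, 90) ⇒ config: θ0=270°, θ1=0°, θ2=270°
t=2 rotate(0, 90) ⇒ config: θ0=0°, θ1=0°, θ2=270°
uniquely the one of 25 2-step routes that fits.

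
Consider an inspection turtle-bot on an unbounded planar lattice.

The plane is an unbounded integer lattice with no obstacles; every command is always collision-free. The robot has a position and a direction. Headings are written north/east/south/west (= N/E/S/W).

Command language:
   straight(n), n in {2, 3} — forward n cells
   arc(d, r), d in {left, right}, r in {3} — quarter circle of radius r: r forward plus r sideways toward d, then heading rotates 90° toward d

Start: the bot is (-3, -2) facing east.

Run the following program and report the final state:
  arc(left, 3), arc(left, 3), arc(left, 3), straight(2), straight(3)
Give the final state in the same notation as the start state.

begin: (-3, -2) facing east
step 1 (arc(left, 3)): (0, 1) facing north
step 2 (arc(left, 3)): (-3, 4) facing west
step 3 (arc(left, 3)): (-6, 1) facing south
step 4 (straight(2)): (-6, -1) facing south
step 5 (straight(3)): (-6, -4) facing south

(-6, -4) facing south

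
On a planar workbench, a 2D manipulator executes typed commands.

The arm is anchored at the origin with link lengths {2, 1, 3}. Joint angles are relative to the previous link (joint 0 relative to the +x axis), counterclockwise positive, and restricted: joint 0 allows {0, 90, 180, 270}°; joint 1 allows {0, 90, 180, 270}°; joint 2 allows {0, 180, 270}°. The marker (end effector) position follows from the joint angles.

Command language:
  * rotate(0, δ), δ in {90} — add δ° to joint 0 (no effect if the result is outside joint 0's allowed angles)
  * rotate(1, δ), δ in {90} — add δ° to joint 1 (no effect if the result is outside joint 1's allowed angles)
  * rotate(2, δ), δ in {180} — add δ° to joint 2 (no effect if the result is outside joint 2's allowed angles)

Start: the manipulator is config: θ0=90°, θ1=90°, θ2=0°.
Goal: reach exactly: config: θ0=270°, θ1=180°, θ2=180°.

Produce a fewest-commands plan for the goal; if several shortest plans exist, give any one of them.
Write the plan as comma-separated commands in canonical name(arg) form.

rotate(1, 90), rotate(2, 180), rotate(0, 90), rotate(0, 90)

t0: config: θ0=90°, θ1=90°, θ2=0°
1. rotate(1, 90) → config: θ0=90°, θ1=180°, θ2=0°
2. rotate(2, 180) → config: θ0=90°, θ1=180°, θ2=180°
3. rotate(0, 90) → config: θ0=180°, θ1=180°, θ2=180°
4. rotate(0, 90) → config: θ0=270°, θ1=180°, θ2=180°
no 3-step plan works, so 4 is optimal.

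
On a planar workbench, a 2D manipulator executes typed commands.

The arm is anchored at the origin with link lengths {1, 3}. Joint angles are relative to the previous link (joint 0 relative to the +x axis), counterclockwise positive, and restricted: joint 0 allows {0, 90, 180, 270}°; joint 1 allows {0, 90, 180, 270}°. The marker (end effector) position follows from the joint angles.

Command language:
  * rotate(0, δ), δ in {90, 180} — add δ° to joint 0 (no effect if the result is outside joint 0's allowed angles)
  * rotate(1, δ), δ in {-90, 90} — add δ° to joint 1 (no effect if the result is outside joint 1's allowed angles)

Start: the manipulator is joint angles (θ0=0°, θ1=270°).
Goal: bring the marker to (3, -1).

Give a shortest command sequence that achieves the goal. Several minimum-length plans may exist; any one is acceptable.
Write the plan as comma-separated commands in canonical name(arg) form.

rotate(0, 180), rotate(1, 90), rotate(1, 90), rotate(0, 90)

from: joint angles (θ0=0°, θ1=270°)
step 1 (rotate(0, 180)): joint angles (θ0=180°, θ1=270°)
step 2 (rotate(1, 90)): joint angles (θ0=180°, θ1=0°)
step 3 (rotate(1, 90)): joint angles (θ0=180°, θ1=90°)
step 4 (rotate(0, 90)): joint angles (θ0=270°, θ1=90°)
no 3-step plan works, so 4 is optimal.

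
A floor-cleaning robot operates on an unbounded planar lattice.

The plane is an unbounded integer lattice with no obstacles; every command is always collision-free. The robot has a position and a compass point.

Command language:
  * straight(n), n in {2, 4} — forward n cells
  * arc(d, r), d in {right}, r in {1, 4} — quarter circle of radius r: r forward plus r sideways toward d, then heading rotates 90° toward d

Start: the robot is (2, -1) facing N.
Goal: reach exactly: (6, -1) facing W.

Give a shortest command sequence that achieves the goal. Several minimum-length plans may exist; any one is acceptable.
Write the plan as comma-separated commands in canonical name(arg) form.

arc(right, 4), arc(right, 1), straight(2), arc(right, 1)

begin: (2, -1) facing N
[1] after arc(right, 4): (6, 3) facing E
[2] after arc(right, 1): (7, 2) facing S
[3] after straight(2): (7, 0) facing S
[4] after arc(right, 1): (6, -1) facing W
shorter routes all fall short; 4 is best.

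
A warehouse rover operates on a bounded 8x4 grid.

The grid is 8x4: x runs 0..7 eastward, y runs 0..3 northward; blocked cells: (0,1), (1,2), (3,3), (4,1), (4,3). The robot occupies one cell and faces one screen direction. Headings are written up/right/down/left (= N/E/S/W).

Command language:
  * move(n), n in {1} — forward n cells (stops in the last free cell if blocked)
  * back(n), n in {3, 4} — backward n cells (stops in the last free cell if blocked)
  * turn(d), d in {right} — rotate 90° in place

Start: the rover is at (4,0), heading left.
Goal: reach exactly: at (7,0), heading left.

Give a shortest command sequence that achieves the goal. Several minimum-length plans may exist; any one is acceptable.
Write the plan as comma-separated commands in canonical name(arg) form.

from: at (4,0), heading left
t=1 back(4) ⇒ at (7,0), heading left
minimal: 1 command(s), checked below 1.

back(4)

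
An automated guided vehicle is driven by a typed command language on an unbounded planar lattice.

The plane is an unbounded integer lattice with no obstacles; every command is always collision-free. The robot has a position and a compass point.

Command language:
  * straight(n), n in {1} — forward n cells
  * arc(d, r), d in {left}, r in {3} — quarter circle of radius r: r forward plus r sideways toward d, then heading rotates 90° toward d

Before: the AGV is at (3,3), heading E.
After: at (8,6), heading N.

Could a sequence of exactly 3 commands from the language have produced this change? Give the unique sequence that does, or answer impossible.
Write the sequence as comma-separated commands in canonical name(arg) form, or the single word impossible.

key: order matters: swapping straight(1) and arc(left, 3) lands elsewhere
t0: at (3,3), heading E
[1] after straight(1): at (4,3), heading E
[2] after straight(1): at (5,3), heading E
[3] after arc(left, 3): at (8,6), heading N
all 8 alternatives checked — unique.

straight(1), straight(1), arc(left, 3)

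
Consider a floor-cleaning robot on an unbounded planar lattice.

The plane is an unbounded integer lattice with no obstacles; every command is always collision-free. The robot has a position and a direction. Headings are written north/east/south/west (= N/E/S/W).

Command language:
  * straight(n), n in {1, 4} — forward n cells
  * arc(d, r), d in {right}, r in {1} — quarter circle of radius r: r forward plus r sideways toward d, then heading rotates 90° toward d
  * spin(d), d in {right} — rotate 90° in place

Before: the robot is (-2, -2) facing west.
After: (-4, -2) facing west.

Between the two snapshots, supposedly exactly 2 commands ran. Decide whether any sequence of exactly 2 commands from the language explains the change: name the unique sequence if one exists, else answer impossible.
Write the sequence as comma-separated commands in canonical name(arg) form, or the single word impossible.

straight(1), straight(1)

key: heading stays W — no command in the sequence turns
from: (-2, -2) facing west
[1] after straight(1): (-3, -2) facing west
[2] after straight(1): (-4, -2) facing west
all 16 alternatives checked — unique.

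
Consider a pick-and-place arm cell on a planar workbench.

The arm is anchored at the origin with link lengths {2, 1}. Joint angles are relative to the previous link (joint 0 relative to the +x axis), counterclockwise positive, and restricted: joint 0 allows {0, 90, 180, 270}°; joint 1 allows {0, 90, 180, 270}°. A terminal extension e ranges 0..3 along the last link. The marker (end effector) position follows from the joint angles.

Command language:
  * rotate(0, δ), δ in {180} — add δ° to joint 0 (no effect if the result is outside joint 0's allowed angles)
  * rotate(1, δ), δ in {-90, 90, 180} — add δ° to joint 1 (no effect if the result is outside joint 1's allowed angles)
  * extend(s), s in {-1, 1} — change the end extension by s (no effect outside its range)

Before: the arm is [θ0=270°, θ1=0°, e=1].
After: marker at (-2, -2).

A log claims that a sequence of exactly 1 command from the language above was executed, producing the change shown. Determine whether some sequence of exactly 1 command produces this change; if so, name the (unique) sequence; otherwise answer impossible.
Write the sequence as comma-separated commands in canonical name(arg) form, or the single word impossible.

rotate(1, -90)

begin: [θ0=270°, θ1=0°, e=1]
step 1 (rotate(1, -90)): [θ0=270°, θ1=270°, e=1]
uniquely the one of 6 1-step routes that fits.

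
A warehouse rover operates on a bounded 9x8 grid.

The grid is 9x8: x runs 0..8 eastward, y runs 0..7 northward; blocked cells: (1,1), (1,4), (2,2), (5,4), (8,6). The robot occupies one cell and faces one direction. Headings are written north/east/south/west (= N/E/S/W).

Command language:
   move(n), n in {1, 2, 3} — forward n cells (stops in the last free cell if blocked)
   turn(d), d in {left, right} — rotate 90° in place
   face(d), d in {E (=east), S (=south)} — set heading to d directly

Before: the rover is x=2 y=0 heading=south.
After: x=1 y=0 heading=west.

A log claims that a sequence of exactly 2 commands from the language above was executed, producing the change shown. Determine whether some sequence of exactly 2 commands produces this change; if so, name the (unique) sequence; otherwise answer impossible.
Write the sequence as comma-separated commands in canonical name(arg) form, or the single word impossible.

turn(right), move(1)

key: running move(1) before turn(right) would end elsewhere — order is forced
start: x=2 y=0 heading=south
step 1 (turn(right)): x=2 y=0 heading=west
step 2 (move(1)): x=1 y=0 heading=west
uniquely the one of 49 2-step routes that fits.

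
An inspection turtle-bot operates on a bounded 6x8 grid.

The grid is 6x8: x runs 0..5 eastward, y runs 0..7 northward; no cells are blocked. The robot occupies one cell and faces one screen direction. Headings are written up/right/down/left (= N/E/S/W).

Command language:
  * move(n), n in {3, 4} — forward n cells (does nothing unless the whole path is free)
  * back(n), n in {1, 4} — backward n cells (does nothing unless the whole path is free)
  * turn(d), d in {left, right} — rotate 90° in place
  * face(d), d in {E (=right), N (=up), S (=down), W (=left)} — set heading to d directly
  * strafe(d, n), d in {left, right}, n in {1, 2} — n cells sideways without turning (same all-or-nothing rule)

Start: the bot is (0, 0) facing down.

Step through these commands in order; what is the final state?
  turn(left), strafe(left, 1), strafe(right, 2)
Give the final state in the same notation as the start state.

(0, 1) facing right

t0: (0, 0) facing down
step 1 (turn(left)): (0, 0) facing right
step 2 (strafe(left, 1)): (0, 1) facing right
step 3 (strafe(right, 2)): (0, 1) facing right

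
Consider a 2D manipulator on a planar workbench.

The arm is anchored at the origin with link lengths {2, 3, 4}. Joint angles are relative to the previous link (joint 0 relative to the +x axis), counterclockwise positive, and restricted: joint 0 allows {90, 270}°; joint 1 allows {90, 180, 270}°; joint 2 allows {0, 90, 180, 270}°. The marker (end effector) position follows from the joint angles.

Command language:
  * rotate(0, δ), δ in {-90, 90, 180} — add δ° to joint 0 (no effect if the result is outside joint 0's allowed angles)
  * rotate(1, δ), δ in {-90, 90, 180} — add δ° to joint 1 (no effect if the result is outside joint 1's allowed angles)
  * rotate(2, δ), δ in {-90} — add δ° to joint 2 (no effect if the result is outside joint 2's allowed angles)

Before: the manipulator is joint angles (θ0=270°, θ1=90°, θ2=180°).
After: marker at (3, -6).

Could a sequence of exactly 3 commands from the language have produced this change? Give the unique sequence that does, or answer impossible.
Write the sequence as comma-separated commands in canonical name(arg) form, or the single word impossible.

begin: joint angles (θ0=270°, θ1=90°, θ2=180°)
t=1 rotate(2, -90) ⇒ joint angles (θ0=270°, θ1=90°, θ2=90°)
t=2 rotate(2, -90) ⇒ joint angles (θ0=270°, θ1=90°, θ2=0°)
t=3 rotate(2, -90) ⇒ joint angles (θ0=270°, θ1=90°, θ2=270°)
uniquely the one of 343 3-step routes that fits.

rotate(2, -90), rotate(2, -90), rotate(2, -90)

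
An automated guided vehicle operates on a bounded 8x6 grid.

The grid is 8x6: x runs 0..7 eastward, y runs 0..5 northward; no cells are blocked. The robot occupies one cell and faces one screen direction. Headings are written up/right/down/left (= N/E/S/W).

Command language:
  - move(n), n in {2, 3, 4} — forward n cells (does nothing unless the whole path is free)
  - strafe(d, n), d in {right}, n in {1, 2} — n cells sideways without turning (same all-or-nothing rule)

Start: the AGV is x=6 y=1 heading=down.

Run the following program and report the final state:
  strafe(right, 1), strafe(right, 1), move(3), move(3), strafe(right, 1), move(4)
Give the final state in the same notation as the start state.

initial: x=6 y=1 heading=down
step 1 (strafe(right, 1)): x=5 y=1 heading=down
step 2 (strafe(right, 1)): x=4 y=1 heading=down
step 3 (move(3)): x=4 y=1 heading=down
step 4 (move(3)): x=4 y=1 heading=down
step 5 (strafe(right, 1)): x=3 y=1 heading=down
step 6 (move(4)): x=3 y=1 heading=down

x=3 y=1 heading=down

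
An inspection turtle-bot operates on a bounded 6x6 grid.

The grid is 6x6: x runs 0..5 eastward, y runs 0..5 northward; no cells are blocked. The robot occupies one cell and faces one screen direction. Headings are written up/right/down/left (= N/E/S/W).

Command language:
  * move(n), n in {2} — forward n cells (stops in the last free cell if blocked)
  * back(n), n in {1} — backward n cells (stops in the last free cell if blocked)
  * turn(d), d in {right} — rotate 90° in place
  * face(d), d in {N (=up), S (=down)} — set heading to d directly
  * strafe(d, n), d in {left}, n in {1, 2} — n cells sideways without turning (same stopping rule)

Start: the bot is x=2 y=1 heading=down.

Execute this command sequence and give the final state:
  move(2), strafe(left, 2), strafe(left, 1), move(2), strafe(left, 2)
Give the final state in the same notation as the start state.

x=5 y=0 heading=down

begin: x=2 y=1 heading=down
step 1 (move(2)): x=2 y=0 heading=down
step 2 (strafe(left, 2)): x=4 y=0 heading=down
step 3 (strafe(left, 1)): x=5 y=0 heading=down
step 4 (move(2)): x=5 y=0 heading=down
step 5 (strafe(left, 2)): x=5 y=0 heading=down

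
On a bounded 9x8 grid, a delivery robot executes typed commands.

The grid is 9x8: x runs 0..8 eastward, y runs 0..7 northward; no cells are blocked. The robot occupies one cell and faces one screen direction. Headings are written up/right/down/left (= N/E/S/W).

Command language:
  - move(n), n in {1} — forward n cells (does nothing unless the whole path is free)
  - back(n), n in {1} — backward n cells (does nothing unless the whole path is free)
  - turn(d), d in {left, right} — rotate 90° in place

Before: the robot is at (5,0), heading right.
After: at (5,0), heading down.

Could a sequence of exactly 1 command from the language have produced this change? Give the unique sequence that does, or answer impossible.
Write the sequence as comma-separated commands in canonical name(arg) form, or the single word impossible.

key: parked at (5,0) the whole time — nothing moves the robot
start: at (5,0), heading right
[1] after turn(right): at (5,0), heading down
no other 1-command option fits: unique.

turn(right)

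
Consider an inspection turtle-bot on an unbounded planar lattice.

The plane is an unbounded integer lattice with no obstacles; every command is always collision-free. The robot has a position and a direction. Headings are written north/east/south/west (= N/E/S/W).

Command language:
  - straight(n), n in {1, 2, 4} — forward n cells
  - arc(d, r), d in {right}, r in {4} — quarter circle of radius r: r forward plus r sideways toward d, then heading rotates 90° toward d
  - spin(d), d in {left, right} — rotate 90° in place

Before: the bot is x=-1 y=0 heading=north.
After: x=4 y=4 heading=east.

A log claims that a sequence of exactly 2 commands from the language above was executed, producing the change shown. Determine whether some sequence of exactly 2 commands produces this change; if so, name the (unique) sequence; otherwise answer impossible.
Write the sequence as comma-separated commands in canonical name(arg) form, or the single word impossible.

key: order matters: swapping arc(right, 4) and straight(1) lands elsewhere
t0: x=-1 y=0 heading=north
step 1 (arc(right, 4)): x=3 y=4 heading=east
step 2 (straight(1)): x=4 y=4 heading=east
uniquely the one of 36 2-step routes that fits.

arc(right, 4), straight(1)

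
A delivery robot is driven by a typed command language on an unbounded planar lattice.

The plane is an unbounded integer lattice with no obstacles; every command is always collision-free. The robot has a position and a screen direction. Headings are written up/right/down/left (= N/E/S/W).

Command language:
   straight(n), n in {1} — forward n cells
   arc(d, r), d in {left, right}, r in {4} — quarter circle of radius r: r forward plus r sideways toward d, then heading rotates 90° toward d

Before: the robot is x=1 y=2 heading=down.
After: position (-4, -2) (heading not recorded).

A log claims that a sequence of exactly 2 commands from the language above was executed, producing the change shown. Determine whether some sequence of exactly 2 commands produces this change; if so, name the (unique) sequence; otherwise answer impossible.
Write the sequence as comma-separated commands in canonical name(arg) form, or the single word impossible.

key: running straight(1) before arc(right, 4) would end elsewhere — order is forced
begin: x=1 y=2 heading=down
step 1 (arc(right, 4)): x=-3 y=-2 heading=left
step 2 (straight(1)): x=-4 y=-2 heading=left
all 9 alternatives checked — unique.

arc(right, 4), straight(1)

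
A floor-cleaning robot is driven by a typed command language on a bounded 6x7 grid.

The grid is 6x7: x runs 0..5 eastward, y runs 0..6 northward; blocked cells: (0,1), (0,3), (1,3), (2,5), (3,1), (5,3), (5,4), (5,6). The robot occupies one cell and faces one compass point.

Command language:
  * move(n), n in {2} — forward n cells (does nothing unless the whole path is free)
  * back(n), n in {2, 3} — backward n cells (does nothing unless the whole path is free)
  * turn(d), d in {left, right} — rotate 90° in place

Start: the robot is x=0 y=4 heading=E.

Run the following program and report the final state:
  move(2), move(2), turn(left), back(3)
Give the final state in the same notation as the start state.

x=4 y=1 heading=N

initial: x=0 y=4 heading=E
t=1 move(2) ⇒ x=2 y=4 heading=E
t=2 move(2) ⇒ x=4 y=4 heading=E
t=3 turn(left) ⇒ x=4 y=4 heading=N
t=4 back(3) ⇒ x=4 y=1 heading=N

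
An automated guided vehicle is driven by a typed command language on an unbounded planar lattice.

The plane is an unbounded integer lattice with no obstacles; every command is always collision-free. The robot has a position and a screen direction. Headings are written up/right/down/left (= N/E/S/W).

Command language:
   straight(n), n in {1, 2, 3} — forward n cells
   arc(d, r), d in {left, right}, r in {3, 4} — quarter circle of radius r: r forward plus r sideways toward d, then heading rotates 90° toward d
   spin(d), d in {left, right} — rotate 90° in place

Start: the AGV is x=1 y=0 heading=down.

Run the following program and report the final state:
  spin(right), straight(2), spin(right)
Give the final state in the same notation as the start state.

initial: x=1 y=0 heading=down
step 1 (spin(right)): x=1 y=0 heading=left
step 2 (straight(2)): x=-1 y=0 heading=left
step 3 (spin(right)): x=-1 y=0 heading=up

x=-1 y=0 heading=up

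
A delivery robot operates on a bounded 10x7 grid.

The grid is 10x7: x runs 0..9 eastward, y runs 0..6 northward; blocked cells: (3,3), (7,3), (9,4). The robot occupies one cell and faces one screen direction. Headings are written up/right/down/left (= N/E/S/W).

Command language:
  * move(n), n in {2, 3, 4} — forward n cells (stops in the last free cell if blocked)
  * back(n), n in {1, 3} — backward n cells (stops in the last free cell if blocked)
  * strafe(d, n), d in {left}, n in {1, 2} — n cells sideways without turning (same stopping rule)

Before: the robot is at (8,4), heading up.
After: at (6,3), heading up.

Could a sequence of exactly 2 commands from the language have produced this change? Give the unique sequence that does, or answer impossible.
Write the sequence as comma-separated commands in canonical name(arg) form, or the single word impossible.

strafe(left, 2), back(1)

key: heading stays N — no command in the sequence turns
start: at (8,4), heading up
[1] after strafe(left, 2): at (6,4), heading up
[2] after back(1): at (6,3), heading up
no rival 2-sequence matches.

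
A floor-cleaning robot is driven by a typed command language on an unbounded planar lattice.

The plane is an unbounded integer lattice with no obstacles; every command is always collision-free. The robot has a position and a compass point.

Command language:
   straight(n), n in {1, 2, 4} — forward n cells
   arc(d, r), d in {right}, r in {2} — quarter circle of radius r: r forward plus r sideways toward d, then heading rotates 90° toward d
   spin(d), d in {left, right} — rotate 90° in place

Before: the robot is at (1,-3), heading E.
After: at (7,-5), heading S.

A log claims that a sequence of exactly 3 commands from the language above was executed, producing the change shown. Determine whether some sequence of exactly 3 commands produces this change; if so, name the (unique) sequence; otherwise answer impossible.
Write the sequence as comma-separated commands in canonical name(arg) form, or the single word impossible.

key: position moved to (7,-5) AND the heading swung to S — translation plus rotation needed
t0: at (1,-3), heading E
t=1 straight(2) ⇒ at (3,-3), heading E
t=2 straight(2) ⇒ at (5,-3), heading E
t=3 arc(right, 2) ⇒ at (7,-5), heading S
uniquely the one of 216 3-step routes that fits.

straight(2), straight(2), arc(right, 2)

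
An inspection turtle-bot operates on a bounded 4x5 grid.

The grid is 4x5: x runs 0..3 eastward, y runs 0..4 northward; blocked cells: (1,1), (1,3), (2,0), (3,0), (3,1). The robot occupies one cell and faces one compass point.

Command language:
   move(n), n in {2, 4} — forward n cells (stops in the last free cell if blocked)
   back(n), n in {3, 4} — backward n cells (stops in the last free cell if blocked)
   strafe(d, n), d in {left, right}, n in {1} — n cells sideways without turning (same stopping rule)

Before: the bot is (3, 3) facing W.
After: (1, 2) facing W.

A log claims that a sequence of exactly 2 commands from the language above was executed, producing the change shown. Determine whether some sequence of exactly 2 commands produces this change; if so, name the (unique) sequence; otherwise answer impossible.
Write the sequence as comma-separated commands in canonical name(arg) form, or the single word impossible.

strafe(left, 1), move(2)

key: running move(2) before strafe(left, 1) would end elsewhere — order is forced
begin: (3, 3) facing W
step 1 (strafe(left, 1)): (3, 2) facing W
step 2 (move(2)): (1, 2) facing W
no other 2-command option fits: unique.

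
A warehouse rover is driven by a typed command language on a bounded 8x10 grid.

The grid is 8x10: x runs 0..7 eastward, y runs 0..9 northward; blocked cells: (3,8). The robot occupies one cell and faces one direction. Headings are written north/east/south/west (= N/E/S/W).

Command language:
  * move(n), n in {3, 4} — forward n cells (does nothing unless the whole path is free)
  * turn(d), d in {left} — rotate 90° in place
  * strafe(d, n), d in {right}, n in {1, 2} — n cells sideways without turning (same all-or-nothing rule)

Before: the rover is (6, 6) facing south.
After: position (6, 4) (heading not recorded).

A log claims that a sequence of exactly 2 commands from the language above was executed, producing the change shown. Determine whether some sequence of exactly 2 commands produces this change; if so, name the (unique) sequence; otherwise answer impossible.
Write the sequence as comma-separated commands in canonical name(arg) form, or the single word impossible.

key: running strafe(right, 2) before turn(left) would end elsewhere — order is forced
from: (6, 6) facing south
1. turn(left) → (6, 6) facing east
2. strafe(right, 2) → (6, 4) facing east
no other 2-command option fits: unique.

turn(left), strafe(right, 2)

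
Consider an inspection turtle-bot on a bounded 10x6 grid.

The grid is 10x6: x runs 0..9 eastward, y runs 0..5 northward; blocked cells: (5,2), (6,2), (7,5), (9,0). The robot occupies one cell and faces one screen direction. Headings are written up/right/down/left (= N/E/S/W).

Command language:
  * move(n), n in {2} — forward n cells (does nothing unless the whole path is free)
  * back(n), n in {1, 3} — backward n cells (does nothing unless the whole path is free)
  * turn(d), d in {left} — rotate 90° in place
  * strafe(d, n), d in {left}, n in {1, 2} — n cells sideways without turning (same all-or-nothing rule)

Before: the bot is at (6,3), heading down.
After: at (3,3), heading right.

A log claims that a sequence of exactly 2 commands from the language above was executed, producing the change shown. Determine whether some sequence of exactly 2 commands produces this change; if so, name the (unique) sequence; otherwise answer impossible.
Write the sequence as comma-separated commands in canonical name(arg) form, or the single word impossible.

key: running back(3) before turn(left) would end elsewhere — order is forced
from: at (6,3), heading down
t=1 turn(left) ⇒ at (6,3), heading right
t=2 back(3) ⇒ at (3,3), heading right
all 36 alternatives checked — unique.

turn(left), back(3)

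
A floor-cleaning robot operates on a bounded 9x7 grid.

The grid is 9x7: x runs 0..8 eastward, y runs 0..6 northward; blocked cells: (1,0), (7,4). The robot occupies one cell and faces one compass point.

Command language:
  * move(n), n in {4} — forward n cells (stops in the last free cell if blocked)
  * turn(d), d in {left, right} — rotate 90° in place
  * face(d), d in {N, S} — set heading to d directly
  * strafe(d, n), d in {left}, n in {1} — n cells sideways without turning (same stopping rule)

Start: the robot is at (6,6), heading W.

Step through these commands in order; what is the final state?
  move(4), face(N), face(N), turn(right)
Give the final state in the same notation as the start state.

at (2,6), heading E

initial: at (6,6), heading W
step 1 (move(4)): at (2,6), heading W
step 2 (face(N)): at (2,6), heading N
step 3 (face(N)): at (2,6), heading N
step 4 (turn(right)): at (2,6), heading E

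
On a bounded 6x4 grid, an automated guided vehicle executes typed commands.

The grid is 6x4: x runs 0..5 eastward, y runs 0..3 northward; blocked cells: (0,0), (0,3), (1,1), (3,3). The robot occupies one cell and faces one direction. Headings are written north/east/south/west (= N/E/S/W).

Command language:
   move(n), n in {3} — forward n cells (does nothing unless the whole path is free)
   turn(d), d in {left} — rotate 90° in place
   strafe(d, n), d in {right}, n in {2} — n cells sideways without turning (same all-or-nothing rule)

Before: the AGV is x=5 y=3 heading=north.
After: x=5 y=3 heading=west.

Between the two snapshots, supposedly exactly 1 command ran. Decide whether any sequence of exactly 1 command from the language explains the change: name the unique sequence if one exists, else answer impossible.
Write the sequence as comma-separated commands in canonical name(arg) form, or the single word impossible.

turn(left)

key: parked at (5,3) the whole time — nothing moves the robot
begin: x=5 y=3 heading=north
[1] after turn(left): x=5 y=3 heading=west
no other 1-command option fits: unique.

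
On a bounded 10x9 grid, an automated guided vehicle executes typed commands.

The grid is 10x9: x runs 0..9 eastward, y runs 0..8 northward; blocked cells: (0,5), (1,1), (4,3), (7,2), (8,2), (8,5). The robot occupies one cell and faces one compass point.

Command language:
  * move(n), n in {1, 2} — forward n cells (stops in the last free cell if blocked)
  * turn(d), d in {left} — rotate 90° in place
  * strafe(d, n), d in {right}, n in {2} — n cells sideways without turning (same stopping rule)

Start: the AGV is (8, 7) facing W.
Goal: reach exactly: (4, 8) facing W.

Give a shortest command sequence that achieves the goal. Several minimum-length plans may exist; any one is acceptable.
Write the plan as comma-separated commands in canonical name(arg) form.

strafe(right, 2), move(2), move(2)

initial: (8, 7) facing W
t=1 strafe(right, 2) ⇒ (8, 8) facing W
t=2 move(2) ⇒ (6, 8) facing W
t=3 move(2) ⇒ (4, 8) facing W
no 2-step plan works, so 3 is optimal.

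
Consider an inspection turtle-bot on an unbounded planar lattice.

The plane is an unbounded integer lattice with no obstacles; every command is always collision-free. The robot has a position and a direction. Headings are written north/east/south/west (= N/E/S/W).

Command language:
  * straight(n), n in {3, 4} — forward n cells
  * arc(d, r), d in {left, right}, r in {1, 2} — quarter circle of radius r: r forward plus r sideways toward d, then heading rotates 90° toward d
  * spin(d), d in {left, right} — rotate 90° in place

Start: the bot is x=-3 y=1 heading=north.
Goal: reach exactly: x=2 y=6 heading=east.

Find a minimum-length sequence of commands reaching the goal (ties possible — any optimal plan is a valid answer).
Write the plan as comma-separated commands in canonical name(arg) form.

arc(right, 2), arc(left, 1), arc(right, 2)

from: x=-3 y=1 heading=north
[1] after arc(right, 2): x=-1 y=3 heading=east
[2] after arc(left, 1): x=0 y=4 heading=north
[3] after arc(right, 2): x=2 y=6 heading=east
no 2-step plan works, so 3 is optimal.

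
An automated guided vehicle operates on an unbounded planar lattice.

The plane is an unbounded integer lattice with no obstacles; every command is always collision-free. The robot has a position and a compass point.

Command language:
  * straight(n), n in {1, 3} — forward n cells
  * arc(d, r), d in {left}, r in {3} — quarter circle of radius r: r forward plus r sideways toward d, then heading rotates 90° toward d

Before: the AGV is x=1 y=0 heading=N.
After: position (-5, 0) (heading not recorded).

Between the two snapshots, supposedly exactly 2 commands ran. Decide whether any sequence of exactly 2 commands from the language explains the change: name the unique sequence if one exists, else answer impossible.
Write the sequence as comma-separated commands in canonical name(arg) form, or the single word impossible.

arc(left, 3), arc(left, 3)

from: x=1 y=0 heading=N
t=1 arc(left, 3) ⇒ x=-2 y=3 heading=W
t=2 arc(left, 3) ⇒ x=-5 y=0 heading=S
all 9 alternatives checked — unique.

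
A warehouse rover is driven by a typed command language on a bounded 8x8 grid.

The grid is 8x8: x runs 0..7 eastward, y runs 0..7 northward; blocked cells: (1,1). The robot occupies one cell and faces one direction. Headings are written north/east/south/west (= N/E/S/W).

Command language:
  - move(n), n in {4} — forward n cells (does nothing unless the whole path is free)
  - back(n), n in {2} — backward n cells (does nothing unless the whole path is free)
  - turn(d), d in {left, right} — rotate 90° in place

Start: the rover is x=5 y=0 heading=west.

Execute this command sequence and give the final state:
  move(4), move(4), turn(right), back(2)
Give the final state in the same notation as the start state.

x=1 y=0 heading=north

from: x=5 y=0 heading=west
[1] after move(4): x=1 y=0 heading=west
[2] after move(4): x=1 y=0 heading=west
[3] after turn(right): x=1 y=0 heading=north
[4] after back(2): x=1 y=0 heading=north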